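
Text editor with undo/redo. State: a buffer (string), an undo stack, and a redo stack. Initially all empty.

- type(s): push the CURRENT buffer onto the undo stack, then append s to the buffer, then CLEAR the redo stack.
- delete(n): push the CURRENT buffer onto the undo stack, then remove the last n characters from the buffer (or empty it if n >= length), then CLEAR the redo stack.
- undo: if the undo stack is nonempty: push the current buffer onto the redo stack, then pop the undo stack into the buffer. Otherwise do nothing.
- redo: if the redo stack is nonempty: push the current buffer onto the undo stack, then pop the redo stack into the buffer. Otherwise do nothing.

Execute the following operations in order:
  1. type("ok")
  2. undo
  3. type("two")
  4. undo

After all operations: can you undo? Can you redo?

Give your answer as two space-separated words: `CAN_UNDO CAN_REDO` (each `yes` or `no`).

Answer: no yes

Derivation:
After op 1 (type): buf='ok' undo_depth=1 redo_depth=0
After op 2 (undo): buf='(empty)' undo_depth=0 redo_depth=1
After op 3 (type): buf='two' undo_depth=1 redo_depth=0
After op 4 (undo): buf='(empty)' undo_depth=0 redo_depth=1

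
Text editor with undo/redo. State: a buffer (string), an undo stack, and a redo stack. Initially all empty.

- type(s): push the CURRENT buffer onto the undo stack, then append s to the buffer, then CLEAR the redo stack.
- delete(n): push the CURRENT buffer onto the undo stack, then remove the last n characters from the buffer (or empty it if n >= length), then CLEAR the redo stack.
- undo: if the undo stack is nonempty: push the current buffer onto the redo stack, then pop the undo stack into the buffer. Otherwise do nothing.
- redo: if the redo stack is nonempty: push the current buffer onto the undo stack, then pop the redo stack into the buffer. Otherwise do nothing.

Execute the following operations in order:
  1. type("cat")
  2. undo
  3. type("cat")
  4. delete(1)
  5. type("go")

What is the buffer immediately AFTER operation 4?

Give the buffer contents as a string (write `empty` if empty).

After op 1 (type): buf='cat' undo_depth=1 redo_depth=0
After op 2 (undo): buf='(empty)' undo_depth=0 redo_depth=1
After op 3 (type): buf='cat' undo_depth=1 redo_depth=0
After op 4 (delete): buf='ca' undo_depth=2 redo_depth=0

Answer: ca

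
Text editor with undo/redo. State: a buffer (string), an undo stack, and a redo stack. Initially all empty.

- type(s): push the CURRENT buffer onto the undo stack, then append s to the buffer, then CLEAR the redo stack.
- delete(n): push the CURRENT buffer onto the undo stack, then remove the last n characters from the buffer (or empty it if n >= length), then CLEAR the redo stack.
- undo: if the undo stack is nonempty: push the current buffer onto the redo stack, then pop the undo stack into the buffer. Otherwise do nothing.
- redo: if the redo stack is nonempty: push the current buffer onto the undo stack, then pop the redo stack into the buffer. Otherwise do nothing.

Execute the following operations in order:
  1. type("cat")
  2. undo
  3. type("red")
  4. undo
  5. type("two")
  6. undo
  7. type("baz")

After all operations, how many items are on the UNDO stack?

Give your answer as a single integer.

After op 1 (type): buf='cat' undo_depth=1 redo_depth=0
After op 2 (undo): buf='(empty)' undo_depth=0 redo_depth=1
After op 3 (type): buf='red' undo_depth=1 redo_depth=0
After op 4 (undo): buf='(empty)' undo_depth=0 redo_depth=1
After op 5 (type): buf='two' undo_depth=1 redo_depth=0
After op 6 (undo): buf='(empty)' undo_depth=0 redo_depth=1
After op 7 (type): buf='baz' undo_depth=1 redo_depth=0

Answer: 1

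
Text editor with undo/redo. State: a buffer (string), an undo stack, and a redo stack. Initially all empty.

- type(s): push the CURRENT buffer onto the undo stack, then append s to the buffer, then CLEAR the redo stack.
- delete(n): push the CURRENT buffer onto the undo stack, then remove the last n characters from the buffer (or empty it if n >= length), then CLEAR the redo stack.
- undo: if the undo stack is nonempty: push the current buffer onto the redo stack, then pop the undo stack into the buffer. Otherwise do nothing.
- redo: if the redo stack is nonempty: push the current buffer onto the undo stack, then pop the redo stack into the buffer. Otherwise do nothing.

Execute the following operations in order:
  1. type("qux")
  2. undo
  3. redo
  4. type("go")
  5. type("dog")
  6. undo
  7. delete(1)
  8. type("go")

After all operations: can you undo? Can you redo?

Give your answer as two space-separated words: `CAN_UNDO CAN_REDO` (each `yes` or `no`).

Answer: yes no

Derivation:
After op 1 (type): buf='qux' undo_depth=1 redo_depth=0
After op 2 (undo): buf='(empty)' undo_depth=0 redo_depth=1
After op 3 (redo): buf='qux' undo_depth=1 redo_depth=0
After op 4 (type): buf='quxgo' undo_depth=2 redo_depth=0
After op 5 (type): buf='quxgodog' undo_depth=3 redo_depth=0
After op 6 (undo): buf='quxgo' undo_depth=2 redo_depth=1
After op 7 (delete): buf='quxg' undo_depth=3 redo_depth=0
After op 8 (type): buf='quxggo' undo_depth=4 redo_depth=0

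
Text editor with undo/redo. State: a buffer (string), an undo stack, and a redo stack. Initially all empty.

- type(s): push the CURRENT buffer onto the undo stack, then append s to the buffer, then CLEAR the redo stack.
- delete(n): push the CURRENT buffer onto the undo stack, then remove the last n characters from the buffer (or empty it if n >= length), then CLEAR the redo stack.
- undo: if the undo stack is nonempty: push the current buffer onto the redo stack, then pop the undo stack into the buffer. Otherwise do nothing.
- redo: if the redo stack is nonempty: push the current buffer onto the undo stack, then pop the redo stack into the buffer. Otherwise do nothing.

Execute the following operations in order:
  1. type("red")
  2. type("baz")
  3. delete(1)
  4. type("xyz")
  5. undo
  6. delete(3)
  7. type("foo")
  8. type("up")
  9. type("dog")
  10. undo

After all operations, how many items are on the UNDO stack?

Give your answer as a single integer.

After op 1 (type): buf='red' undo_depth=1 redo_depth=0
After op 2 (type): buf='redbaz' undo_depth=2 redo_depth=0
After op 3 (delete): buf='redba' undo_depth=3 redo_depth=0
After op 4 (type): buf='redbaxyz' undo_depth=4 redo_depth=0
After op 5 (undo): buf='redba' undo_depth=3 redo_depth=1
After op 6 (delete): buf='re' undo_depth=4 redo_depth=0
After op 7 (type): buf='refoo' undo_depth=5 redo_depth=0
After op 8 (type): buf='refooup' undo_depth=6 redo_depth=0
After op 9 (type): buf='refooupdog' undo_depth=7 redo_depth=0
After op 10 (undo): buf='refooup' undo_depth=6 redo_depth=1

Answer: 6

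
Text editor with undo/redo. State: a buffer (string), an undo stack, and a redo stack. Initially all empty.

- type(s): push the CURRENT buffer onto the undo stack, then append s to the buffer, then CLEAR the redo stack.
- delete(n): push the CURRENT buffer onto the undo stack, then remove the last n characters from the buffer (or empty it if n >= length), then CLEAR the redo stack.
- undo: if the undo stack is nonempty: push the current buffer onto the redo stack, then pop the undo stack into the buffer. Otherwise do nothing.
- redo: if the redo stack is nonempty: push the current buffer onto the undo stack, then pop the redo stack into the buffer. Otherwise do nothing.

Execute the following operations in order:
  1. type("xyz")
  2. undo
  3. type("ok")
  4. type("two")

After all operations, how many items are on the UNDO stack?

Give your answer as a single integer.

After op 1 (type): buf='xyz' undo_depth=1 redo_depth=0
After op 2 (undo): buf='(empty)' undo_depth=0 redo_depth=1
After op 3 (type): buf='ok' undo_depth=1 redo_depth=0
After op 4 (type): buf='oktwo' undo_depth=2 redo_depth=0

Answer: 2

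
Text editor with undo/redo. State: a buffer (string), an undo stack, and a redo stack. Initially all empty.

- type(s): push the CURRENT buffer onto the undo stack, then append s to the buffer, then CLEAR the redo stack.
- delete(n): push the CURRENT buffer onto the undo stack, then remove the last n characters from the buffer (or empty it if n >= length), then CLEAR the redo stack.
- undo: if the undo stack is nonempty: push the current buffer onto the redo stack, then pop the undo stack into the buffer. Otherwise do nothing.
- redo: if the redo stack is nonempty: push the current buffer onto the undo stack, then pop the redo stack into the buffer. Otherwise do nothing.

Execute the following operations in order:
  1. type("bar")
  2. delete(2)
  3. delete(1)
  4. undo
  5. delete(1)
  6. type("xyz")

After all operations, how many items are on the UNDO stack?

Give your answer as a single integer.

After op 1 (type): buf='bar' undo_depth=1 redo_depth=0
After op 2 (delete): buf='b' undo_depth=2 redo_depth=0
After op 3 (delete): buf='(empty)' undo_depth=3 redo_depth=0
After op 4 (undo): buf='b' undo_depth=2 redo_depth=1
After op 5 (delete): buf='(empty)' undo_depth=3 redo_depth=0
After op 6 (type): buf='xyz' undo_depth=4 redo_depth=0

Answer: 4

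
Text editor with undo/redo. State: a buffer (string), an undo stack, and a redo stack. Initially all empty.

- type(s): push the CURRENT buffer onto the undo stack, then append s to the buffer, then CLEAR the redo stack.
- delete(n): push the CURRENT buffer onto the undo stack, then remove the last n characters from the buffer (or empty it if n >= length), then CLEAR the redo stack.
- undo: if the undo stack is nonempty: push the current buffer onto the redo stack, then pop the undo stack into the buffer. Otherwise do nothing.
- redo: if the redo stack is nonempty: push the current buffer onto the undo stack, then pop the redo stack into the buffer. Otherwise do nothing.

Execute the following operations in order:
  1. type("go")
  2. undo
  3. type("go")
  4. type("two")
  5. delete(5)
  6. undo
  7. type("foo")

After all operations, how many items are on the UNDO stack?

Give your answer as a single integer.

After op 1 (type): buf='go' undo_depth=1 redo_depth=0
After op 2 (undo): buf='(empty)' undo_depth=0 redo_depth=1
After op 3 (type): buf='go' undo_depth=1 redo_depth=0
After op 4 (type): buf='gotwo' undo_depth=2 redo_depth=0
After op 5 (delete): buf='(empty)' undo_depth=3 redo_depth=0
After op 6 (undo): buf='gotwo' undo_depth=2 redo_depth=1
After op 7 (type): buf='gotwofoo' undo_depth=3 redo_depth=0

Answer: 3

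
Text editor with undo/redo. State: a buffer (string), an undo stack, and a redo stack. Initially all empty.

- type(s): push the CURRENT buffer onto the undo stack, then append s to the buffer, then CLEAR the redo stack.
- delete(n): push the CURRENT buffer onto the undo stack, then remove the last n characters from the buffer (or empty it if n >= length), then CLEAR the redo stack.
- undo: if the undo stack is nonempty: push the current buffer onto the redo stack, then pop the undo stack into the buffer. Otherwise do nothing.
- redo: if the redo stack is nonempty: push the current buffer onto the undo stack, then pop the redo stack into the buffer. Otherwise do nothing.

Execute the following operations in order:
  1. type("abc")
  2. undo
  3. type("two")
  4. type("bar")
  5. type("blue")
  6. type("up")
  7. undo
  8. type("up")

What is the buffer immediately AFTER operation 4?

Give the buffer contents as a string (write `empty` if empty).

After op 1 (type): buf='abc' undo_depth=1 redo_depth=0
After op 2 (undo): buf='(empty)' undo_depth=0 redo_depth=1
After op 3 (type): buf='two' undo_depth=1 redo_depth=0
After op 4 (type): buf='twobar' undo_depth=2 redo_depth=0

Answer: twobar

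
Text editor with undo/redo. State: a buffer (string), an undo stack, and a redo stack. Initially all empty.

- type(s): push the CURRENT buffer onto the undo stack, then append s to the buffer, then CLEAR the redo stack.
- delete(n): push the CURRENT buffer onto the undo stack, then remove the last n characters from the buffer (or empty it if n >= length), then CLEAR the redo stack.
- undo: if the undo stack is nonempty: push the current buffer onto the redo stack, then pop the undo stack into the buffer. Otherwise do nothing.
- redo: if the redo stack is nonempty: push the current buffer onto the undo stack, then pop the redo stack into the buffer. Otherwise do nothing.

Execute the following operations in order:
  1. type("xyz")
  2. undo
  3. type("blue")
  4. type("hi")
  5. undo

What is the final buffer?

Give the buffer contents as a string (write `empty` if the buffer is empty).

Answer: blue

Derivation:
After op 1 (type): buf='xyz' undo_depth=1 redo_depth=0
After op 2 (undo): buf='(empty)' undo_depth=0 redo_depth=1
After op 3 (type): buf='blue' undo_depth=1 redo_depth=0
After op 4 (type): buf='bluehi' undo_depth=2 redo_depth=0
After op 5 (undo): buf='blue' undo_depth=1 redo_depth=1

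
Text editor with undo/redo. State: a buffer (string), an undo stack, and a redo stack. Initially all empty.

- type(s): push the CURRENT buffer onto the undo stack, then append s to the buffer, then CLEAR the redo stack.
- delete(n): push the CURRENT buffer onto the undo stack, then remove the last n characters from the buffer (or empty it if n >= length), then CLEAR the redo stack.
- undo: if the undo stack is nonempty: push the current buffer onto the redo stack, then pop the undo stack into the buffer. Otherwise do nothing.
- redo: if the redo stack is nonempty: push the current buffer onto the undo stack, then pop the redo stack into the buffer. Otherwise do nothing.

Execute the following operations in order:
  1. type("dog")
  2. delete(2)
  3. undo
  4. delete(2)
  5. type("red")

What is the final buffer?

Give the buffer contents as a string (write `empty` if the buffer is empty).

Answer: dred

Derivation:
After op 1 (type): buf='dog' undo_depth=1 redo_depth=0
After op 2 (delete): buf='d' undo_depth=2 redo_depth=0
After op 3 (undo): buf='dog' undo_depth=1 redo_depth=1
After op 4 (delete): buf='d' undo_depth=2 redo_depth=0
After op 5 (type): buf='dred' undo_depth=3 redo_depth=0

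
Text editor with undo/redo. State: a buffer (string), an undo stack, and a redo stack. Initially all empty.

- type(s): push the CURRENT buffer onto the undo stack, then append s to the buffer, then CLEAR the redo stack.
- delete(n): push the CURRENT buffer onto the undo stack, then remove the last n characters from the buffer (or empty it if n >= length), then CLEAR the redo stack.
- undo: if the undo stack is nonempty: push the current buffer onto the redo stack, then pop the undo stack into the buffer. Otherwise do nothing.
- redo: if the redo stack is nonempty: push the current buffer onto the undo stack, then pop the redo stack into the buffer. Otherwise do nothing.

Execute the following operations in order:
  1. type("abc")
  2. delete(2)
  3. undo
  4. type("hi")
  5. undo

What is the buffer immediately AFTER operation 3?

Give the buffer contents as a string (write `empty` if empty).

Answer: abc

Derivation:
After op 1 (type): buf='abc' undo_depth=1 redo_depth=0
After op 2 (delete): buf='a' undo_depth=2 redo_depth=0
After op 3 (undo): buf='abc' undo_depth=1 redo_depth=1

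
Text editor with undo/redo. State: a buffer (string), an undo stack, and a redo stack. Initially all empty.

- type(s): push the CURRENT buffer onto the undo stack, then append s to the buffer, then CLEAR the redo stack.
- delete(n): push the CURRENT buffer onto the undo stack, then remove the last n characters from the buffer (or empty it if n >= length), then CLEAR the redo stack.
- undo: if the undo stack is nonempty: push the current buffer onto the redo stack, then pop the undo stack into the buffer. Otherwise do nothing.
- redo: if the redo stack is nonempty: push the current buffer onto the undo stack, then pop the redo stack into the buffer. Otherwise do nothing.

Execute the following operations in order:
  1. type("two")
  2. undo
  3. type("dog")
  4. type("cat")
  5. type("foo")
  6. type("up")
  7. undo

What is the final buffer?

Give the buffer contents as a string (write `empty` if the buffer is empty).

After op 1 (type): buf='two' undo_depth=1 redo_depth=0
After op 2 (undo): buf='(empty)' undo_depth=0 redo_depth=1
After op 3 (type): buf='dog' undo_depth=1 redo_depth=0
After op 4 (type): buf='dogcat' undo_depth=2 redo_depth=0
After op 5 (type): buf='dogcatfoo' undo_depth=3 redo_depth=0
After op 6 (type): buf='dogcatfooup' undo_depth=4 redo_depth=0
After op 7 (undo): buf='dogcatfoo' undo_depth=3 redo_depth=1

Answer: dogcatfoo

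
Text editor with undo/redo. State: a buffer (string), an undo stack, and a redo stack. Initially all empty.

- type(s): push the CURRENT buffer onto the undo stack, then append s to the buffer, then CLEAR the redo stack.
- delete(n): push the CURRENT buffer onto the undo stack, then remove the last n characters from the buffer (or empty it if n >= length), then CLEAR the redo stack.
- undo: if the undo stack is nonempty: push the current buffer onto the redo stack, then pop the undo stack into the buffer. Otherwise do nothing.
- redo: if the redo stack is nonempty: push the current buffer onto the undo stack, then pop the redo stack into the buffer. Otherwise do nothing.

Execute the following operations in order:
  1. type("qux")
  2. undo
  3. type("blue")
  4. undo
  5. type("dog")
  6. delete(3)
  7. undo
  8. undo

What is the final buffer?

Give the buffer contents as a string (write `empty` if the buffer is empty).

Answer: empty

Derivation:
After op 1 (type): buf='qux' undo_depth=1 redo_depth=0
After op 2 (undo): buf='(empty)' undo_depth=0 redo_depth=1
After op 3 (type): buf='blue' undo_depth=1 redo_depth=0
After op 4 (undo): buf='(empty)' undo_depth=0 redo_depth=1
After op 5 (type): buf='dog' undo_depth=1 redo_depth=0
After op 6 (delete): buf='(empty)' undo_depth=2 redo_depth=0
After op 7 (undo): buf='dog' undo_depth=1 redo_depth=1
After op 8 (undo): buf='(empty)' undo_depth=0 redo_depth=2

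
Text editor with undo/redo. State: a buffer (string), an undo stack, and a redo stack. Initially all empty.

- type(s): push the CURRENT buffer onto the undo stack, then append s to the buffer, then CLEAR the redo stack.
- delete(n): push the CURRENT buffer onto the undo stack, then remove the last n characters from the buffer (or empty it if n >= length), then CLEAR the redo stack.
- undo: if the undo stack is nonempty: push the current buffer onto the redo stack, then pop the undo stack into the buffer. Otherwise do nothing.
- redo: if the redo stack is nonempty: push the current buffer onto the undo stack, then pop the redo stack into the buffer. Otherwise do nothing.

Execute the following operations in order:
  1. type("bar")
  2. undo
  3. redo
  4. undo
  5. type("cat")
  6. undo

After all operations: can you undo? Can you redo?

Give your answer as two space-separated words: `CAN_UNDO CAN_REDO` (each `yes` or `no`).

After op 1 (type): buf='bar' undo_depth=1 redo_depth=0
After op 2 (undo): buf='(empty)' undo_depth=0 redo_depth=1
After op 3 (redo): buf='bar' undo_depth=1 redo_depth=0
After op 4 (undo): buf='(empty)' undo_depth=0 redo_depth=1
After op 5 (type): buf='cat' undo_depth=1 redo_depth=0
After op 6 (undo): buf='(empty)' undo_depth=0 redo_depth=1

Answer: no yes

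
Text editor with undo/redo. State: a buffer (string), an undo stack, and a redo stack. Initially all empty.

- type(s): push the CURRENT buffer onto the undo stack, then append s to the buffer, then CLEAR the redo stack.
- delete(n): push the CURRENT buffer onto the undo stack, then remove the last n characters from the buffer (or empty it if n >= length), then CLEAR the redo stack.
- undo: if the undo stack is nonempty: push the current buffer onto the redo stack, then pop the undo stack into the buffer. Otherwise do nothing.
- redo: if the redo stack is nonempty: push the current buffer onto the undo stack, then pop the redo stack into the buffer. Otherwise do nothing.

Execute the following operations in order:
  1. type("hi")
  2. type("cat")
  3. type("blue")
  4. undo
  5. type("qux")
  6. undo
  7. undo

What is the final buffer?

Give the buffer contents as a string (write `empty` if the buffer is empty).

Answer: hi

Derivation:
After op 1 (type): buf='hi' undo_depth=1 redo_depth=0
After op 2 (type): buf='hicat' undo_depth=2 redo_depth=0
After op 3 (type): buf='hicatblue' undo_depth=3 redo_depth=0
After op 4 (undo): buf='hicat' undo_depth=2 redo_depth=1
After op 5 (type): buf='hicatqux' undo_depth=3 redo_depth=0
After op 6 (undo): buf='hicat' undo_depth=2 redo_depth=1
After op 7 (undo): buf='hi' undo_depth=1 redo_depth=2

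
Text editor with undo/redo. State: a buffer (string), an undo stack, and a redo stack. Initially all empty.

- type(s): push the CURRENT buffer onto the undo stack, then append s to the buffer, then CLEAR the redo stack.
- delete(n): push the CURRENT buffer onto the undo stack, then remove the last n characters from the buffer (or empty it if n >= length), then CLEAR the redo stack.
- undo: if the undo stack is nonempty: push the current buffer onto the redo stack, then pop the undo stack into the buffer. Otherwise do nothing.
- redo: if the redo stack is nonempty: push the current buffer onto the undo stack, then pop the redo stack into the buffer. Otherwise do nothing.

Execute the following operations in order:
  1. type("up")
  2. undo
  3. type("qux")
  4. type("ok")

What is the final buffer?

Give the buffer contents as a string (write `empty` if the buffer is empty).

After op 1 (type): buf='up' undo_depth=1 redo_depth=0
After op 2 (undo): buf='(empty)' undo_depth=0 redo_depth=1
After op 3 (type): buf='qux' undo_depth=1 redo_depth=0
After op 4 (type): buf='quxok' undo_depth=2 redo_depth=0

Answer: quxok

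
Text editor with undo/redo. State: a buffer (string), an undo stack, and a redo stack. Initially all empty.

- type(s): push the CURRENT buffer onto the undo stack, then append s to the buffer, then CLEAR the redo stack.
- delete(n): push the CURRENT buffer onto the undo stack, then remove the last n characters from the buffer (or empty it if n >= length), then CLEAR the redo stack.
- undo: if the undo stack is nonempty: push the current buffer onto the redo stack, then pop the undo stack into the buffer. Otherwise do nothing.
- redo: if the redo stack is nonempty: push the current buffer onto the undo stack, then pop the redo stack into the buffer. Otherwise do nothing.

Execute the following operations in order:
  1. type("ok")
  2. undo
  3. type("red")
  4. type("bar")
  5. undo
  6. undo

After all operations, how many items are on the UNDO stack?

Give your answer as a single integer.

After op 1 (type): buf='ok' undo_depth=1 redo_depth=0
After op 2 (undo): buf='(empty)' undo_depth=0 redo_depth=1
After op 3 (type): buf='red' undo_depth=1 redo_depth=0
After op 4 (type): buf='redbar' undo_depth=2 redo_depth=0
After op 5 (undo): buf='red' undo_depth=1 redo_depth=1
After op 6 (undo): buf='(empty)' undo_depth=0 redo_depth=2

Answer: 0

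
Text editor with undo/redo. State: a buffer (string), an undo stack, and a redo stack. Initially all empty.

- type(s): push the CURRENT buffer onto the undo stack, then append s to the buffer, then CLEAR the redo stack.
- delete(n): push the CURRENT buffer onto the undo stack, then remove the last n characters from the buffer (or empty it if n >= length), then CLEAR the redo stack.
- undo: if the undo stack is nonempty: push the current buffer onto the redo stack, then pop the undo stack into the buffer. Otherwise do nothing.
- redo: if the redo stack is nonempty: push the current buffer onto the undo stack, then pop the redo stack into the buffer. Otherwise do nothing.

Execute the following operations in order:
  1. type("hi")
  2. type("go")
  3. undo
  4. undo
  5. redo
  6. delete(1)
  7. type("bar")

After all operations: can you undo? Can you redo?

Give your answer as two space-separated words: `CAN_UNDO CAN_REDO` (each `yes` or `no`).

After op 1 (type): buf='hi' undo_depth=1 redo_depth=0
After op 2 (type): buf='higo' undo_depth=2 redo_depth=0
After op 3 (undo): buf='hi' undo_depth=1 redo_depth=1
After op 4 (undo): buf='(empty)' undo_depth=0 redo_depth=2
After op 5 (redo): buf='hi' undo_depth=1 redo_depth=1
After op 6 (delete): buf='h' undo_depth=2 redo_depth=0
After op 7 (type): buf='hbar' undo_depth=3 redo_depth=0

Answer: yes no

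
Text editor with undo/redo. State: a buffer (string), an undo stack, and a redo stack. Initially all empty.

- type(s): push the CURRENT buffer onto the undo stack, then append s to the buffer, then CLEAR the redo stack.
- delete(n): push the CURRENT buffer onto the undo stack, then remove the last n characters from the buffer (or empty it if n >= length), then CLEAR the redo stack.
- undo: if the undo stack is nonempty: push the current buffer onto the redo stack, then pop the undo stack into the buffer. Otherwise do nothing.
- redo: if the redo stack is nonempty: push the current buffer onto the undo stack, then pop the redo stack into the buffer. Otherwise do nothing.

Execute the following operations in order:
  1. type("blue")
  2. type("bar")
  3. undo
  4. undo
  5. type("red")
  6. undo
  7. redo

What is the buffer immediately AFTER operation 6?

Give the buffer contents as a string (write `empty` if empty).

Answer: empty

Derivation:
After op 1 (type): buf='blue' undo_depth=1 redo_depth=0
After op 2 (type): buf='bluebar' undo_depth=2 redo_depth=0
After op 3 (undo): buf='blue' undo_depth=1 redo_depth=1
After op 4 (undo): buf='(empty)' undo_depth=0 redo_depth=2
After op 5 (type): buf='red' undo_depth=1 redo_depth=0
After op 6 (undo): buf='(empty)' undo_depth=0 redo_depth=1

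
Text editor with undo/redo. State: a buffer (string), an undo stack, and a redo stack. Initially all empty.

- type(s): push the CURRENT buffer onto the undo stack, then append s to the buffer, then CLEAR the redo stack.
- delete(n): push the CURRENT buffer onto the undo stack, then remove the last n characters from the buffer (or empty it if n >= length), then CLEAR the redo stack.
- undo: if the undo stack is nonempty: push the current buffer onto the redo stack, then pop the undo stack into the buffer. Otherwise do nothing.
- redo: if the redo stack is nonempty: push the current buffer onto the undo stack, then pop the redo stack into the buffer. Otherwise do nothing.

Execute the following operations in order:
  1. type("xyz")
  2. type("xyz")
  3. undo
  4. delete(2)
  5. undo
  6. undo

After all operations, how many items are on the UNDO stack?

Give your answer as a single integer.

Answer: 0

Derivation:
After op 1 (type): buf='xyz' undo_depth=1 redo_depth=0
After op 2 (type): buf='xyzxyz' undo_depth=2 redo_depth=0
After op 3 (undo): buf='xyz' undo_depth=1 redo_depth=1
After op 4 (delete): buf='x' undo_depth=2 redo_depth=0
After op 5 (undo): buf='xyz' undo_depth=1 redo_depth=1
After op 6 (undo): buf='(empty)' undo_depth=0 redo_depth=2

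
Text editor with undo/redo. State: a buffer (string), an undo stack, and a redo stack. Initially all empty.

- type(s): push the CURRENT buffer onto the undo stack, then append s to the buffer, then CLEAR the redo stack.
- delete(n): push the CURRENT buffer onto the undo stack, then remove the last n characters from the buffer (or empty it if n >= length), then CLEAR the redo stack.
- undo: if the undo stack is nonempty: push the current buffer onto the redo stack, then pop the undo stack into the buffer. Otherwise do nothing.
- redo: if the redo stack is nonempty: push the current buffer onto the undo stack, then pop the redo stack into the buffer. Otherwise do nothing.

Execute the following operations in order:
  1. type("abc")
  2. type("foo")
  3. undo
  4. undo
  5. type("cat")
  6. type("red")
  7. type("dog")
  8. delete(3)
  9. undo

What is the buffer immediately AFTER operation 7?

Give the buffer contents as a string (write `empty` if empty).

After op 1 (type): buf='abc' undo_depth=1 redo_depth=0
After op 2 (type): buf='abcfoo' undo_depth=2 redo_depth=0
After op 3 (undo): buf='abc' undo_depth=1 redo_depth=1
After op 4 (undo): buf='(empty)' undo_depth=0 redo_depth=2
After op 5 (type): buf='cat' undo_depth=1 redo_depth=0
After op 6 (type): buf='catred' undo_depth=2 redo_depth=0
After op 7 (type): buf='catreddog' undo_depth=3 redo_depth=0

Answer: catreddog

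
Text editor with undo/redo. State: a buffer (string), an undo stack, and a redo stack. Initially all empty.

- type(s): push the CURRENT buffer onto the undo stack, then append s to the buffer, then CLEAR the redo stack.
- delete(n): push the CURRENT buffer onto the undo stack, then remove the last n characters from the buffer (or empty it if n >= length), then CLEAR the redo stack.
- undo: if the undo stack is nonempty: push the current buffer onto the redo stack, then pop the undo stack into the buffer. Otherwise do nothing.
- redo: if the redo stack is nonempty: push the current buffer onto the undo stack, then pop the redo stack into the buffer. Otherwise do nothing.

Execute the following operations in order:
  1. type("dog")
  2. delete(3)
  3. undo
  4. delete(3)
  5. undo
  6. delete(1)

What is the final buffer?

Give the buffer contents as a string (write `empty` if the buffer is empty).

After op 1 (type): buf='dog' undo_depth=1 redo_depth=0
After op 2 (delete): buf='(empty)' undo_depth=2 redo_depth=0
After op 3 (undo): buf='dog' undo_depth=1 redo_depth=1
After op 4 (delete): buf='(empty)' undo_depth=2 redo_depth=0
After op 5 (undo): buf='dog' undo_depth=1 redo_depth=1
After op 6 (delete): buf='do' undo_depth=2 redo_depth=0

Answer: do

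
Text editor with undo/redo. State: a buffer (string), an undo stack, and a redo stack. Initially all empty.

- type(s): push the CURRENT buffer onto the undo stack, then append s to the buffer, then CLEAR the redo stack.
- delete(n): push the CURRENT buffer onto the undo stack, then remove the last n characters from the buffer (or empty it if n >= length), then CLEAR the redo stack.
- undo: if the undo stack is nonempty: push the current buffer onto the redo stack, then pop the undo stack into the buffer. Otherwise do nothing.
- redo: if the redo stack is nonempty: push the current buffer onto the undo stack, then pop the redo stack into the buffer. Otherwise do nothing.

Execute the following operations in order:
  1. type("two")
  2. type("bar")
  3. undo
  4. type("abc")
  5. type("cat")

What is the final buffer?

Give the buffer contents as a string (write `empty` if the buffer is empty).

After op 1 (type): buf='two' undo_depth=1 redo_depth=0
After op 2 (type): buf='twobar' undo_depth=2 redo_depth=0
After op 3 (undo): buf='two' undo_depth=1 redo_depth=1
After op 4 (type): buf='twoabc' undo_depth=2 redo_depth=0
After op 5 (type): buf='twoabccat' undo_depth=3 redo_depth=0

Answer: twoabccat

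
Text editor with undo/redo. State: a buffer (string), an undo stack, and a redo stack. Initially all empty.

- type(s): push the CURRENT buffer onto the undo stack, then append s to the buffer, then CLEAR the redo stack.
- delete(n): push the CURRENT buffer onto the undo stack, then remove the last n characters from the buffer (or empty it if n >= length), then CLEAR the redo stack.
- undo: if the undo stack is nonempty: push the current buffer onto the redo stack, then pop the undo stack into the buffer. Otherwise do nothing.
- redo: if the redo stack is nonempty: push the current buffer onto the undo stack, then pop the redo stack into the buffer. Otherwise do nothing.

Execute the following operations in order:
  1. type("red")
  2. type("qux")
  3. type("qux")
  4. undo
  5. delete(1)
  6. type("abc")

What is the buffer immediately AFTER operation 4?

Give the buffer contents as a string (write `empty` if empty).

Answer: redqux

Derivation:
After op 1 (type): buf='red' undo_depth=1 redo_depth=0
After op 2 (type): buf='redqux' undo_depth=2 redo_depth=0
After op 3 (type): buf='redquxqux' undo_depth=3 redo_depth=0
After op 4 (undo): buf='redqux' undo_depth=2 redo_depth=1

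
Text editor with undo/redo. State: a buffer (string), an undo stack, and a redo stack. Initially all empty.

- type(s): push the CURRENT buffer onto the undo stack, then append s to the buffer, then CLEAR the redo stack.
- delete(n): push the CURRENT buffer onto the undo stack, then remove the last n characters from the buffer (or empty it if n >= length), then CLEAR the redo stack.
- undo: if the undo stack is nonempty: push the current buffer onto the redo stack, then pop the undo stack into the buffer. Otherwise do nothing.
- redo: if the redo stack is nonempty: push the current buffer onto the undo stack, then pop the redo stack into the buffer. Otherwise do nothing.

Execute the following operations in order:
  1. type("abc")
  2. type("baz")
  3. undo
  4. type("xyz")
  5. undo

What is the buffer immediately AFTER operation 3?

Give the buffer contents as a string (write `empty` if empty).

Answer: abc

Derivation:
After op 1 (type): buf='abc' undo_depth=1 redo_depth=0
After op 2 (type): buf='abcbaz' undo_depth=2 redo_depth=0
After op 3 (undo): buf='abc' undo_depth=1 redo_depth=1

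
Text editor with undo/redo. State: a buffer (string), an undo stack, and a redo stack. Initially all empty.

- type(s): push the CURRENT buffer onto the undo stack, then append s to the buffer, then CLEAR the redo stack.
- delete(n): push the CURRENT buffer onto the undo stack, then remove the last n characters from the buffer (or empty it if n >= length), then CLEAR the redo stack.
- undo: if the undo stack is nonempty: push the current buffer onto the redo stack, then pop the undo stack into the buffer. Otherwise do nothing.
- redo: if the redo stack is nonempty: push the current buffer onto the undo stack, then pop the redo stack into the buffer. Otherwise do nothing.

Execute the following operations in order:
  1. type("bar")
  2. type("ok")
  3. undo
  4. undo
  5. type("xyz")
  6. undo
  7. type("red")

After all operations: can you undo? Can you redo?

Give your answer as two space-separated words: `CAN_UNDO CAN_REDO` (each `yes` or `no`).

Answer: yes no

Derivation:
After op 1 (type): buf='bar' undo_depth=1 redo_depth=0
After op 2 (type): buf='barok' undo_depth=2 redo_depth=0
After op 3 (undo): buf='bar' undo_depth=1 redo_depth=1
After op 4 (undo): buf='(empty)' undo_depth=0 redo_depth=2
After op 5 (type): buf='xyz' undo_depth=1 redo_depth=0
After op 6 (undo): buf='(empty)' undo_depth=0 redo_depth=1
After op 7 (type): buf='red' undo_depth=1 redo_depth=0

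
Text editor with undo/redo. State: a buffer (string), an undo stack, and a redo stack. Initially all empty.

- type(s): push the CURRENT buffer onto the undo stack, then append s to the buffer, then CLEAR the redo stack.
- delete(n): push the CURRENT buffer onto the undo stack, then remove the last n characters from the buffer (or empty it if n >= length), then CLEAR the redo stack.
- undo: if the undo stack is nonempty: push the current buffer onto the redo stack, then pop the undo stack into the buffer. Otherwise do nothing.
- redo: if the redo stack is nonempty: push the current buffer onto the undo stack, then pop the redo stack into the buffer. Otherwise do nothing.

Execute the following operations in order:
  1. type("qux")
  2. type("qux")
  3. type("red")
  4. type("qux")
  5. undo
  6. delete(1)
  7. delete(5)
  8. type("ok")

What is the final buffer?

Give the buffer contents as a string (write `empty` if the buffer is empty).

Answer: quxok

Derivation:
After op 1 (type): buf='qux' undo_depth=1 redo_depth=0
After op 2 (type): buf='quxqux' undo_depth=2 redo_depth=0
After op 3 (type): buf='quxquxred' undo_depth=3 redo_depth=0
After op 4 (type): buf='quxquxredqux' undo_depth=4 redo_depth=0
After op 5 (undo): buf='quxquxred' undo_depth=3 redo_depth=1
After op 6 (delete): buf='quxquxre' undo_depth=4 redo_depth=0
After op 7 (delete): buf='qux' undo_depth=5 redo_depth=0
After op 8 (type): buf='quxok' undo_depth=6 redo_depth=0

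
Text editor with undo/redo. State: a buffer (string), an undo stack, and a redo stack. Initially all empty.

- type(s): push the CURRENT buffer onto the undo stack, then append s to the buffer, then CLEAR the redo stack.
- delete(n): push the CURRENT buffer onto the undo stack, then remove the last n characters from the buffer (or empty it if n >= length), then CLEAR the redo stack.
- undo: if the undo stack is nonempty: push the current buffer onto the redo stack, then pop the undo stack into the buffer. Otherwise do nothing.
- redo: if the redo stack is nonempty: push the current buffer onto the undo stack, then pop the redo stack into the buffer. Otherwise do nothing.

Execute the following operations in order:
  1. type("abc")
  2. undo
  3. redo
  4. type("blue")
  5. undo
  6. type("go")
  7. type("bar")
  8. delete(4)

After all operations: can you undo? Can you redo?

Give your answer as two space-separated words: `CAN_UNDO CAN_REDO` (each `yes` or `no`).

Answer: yes no

Derivation:
After op 1 (type): buf='abc' undo_depth=1 redo_depth=0
After op 2 (undo): buf='(empty)' undo_depth=0 redo_depth=1
After op 3 (redo): buf='abc' undo_depth=1 redo_depth=0
After op 4 (type): buf='abcblue' undo_depth=2 redo_depth=0
After op 5 (undo): buf='abc' undo_depth=1 redo_depth=1
After op 6 (type): buf='abcgo' undo_depth=2 redo_depth=0
After op 7 (type): buf='abcgobar' undo_depth=3 redo_depth=0
After op 8 (delete): buf='abcg' undo_depth=4 redo_depth=0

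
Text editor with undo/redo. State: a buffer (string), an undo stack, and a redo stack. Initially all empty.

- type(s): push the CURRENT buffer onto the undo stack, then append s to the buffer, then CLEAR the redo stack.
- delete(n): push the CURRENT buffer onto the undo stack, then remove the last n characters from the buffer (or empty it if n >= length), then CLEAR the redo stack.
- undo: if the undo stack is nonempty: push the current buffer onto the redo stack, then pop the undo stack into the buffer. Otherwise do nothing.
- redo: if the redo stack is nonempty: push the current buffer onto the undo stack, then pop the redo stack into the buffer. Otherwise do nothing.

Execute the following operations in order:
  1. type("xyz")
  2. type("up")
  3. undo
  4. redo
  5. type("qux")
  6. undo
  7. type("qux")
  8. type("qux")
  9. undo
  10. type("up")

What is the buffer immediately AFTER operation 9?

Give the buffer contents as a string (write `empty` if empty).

After op 1 (type): buf='xyz' undo_depth=1 redo_depth=0
After op 2 (type): buf='xyzup' undo_depth=2 redo_depth=0
After op 3 (undo): buf='xyz' undo_depth=1 redo_depth=1
After op 4 (redo): buf='xyzup' undo_depth=2 redo_depth=0
After op 5 (type): buf='xyzupqux' undo_depth=3 redo_depth=0
After op 6 (undo): buf='xyzup' undo_depth=2 redo_depth=1
After op 7 (type): buf='xyzupqux' undo_depth=3 redo_depth=0
After op 8 (type): buf='xyzupquxqux' undo_depth=4 redo_depth=0
After op 9 (undo): buf='xyzupqux' undo_depth=3 redo_depth=1

Answer: xyzupqux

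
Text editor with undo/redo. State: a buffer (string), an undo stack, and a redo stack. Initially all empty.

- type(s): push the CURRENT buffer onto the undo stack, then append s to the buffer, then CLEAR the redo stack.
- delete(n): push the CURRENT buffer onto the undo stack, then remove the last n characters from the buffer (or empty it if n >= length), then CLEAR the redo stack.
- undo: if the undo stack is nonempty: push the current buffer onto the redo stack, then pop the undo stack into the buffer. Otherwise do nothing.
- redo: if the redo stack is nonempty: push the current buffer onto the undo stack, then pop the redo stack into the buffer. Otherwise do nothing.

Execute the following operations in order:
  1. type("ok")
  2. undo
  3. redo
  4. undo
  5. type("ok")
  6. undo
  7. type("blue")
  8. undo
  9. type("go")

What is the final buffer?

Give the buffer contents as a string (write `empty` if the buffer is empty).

Answer: go

Derivation:
After op 1 (type): buf='ok' undo_depth=1 redo_depth=0
After op 2 (undo): buf='(empty)' undo_depth=0 redo_depth=1
After op 3 (redo): buf='ok' undo_depth=1 redo_depth=0
After op 4 (undo): buf='(empty)' undo_depth=0 redo_depth=1
After op 5 (type): buf='ok' undo_depth=1 redo_depth=0
After op 6 (undo): buf='(empty)' undo_depth=0 redo_depth=1
After op 7 (type): buf='blue' undo_depth=1 redo_depth=0
After op 8 (undo): buf='(empty)' undo_depth=0 redo_depth=1
After op 9 (type): buf='go' undo_depth=1 redo_depth=0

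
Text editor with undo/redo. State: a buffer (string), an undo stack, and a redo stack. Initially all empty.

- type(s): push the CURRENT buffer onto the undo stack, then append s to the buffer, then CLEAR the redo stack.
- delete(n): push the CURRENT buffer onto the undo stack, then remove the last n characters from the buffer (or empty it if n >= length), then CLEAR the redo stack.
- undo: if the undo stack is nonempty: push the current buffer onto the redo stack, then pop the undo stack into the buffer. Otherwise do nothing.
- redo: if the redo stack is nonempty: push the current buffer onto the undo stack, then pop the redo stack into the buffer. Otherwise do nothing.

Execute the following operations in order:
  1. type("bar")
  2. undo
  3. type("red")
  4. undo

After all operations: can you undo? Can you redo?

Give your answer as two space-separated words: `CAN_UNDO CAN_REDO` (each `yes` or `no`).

After op 1 (type): buf='bar' undo_depth=1 redo_depth=0
After op 2 (undo): buf='(empty)' undo_depth=0 redo_depth=1
After op 3 (type): buf='red' undo_depth=1 redo_depth=0
After op 4 (undo): buf='(empty)' undo_depth=0 redo_depth=1

Answer: no yes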